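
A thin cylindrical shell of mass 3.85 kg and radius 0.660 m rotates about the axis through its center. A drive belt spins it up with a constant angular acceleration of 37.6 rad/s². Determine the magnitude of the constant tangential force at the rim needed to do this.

I = MR² = (3.85)(0.660)² = 1.677 kg·m².
The required torque is τ = Iα = (1.677)(37.60) = 63.06 N·m.
A tangential force at the rim gives τ = FR, so F = τ/R = 63.06/0.660 = 95.54 N.

F ≈ 95.5 N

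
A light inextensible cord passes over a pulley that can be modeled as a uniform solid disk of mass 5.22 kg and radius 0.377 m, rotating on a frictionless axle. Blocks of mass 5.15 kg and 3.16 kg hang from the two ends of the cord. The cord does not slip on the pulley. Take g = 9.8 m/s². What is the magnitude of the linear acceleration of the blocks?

I = ½MR² = (1/2)(5.22)(0.377)² = 0.3710 kg·m².
Heavier block: m₁g − T₁ = m₁a. Lighter block: T₂ − m₂g = m₂a.
Pulley: (T₁ − T₂)R = Iα = I(a/R), so T₁ − T₂ = (I/R²)a = (1/2)M_p a = 2.610·a.
Adding the three: (m₁ − m₂)g = (m₁ + m₂ + 2.610)a, so a = (5.15 − 3.16)(9.8)/(5.15 + 3.16 + 2.610) = 1.786 m/s².

a ≈ 1.79 m/s²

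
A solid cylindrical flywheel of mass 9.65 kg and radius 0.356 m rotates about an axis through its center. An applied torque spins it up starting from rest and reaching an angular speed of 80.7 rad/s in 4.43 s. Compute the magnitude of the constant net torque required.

τ ≈ 11.1 N·m

I = ½MR² = (1/2)(9.65)(0.356)² = 0.6115 kg·m².
α = Δω/Δt = (80.7 − 0)/4.43 = 18.22 rad/s².
τ = Iα = (0.6115)(18.22) = 11.14 N·m.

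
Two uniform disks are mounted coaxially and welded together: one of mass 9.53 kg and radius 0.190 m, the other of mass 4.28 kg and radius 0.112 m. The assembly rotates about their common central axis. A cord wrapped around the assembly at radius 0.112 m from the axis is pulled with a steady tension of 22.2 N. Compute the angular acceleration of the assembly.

I = ½M₁R₁² + ½M₂R₂² = ½(9.53)(0.190)² + ½(4.28)(0.112)² = 0.1989 kg·m².
τ = F r = (22.2)(0.112) = 2.486 N·m.
α = τ/I = 2.486/0.1989 = 12.50 rad/s².

α ≈ 12.5 rad/s²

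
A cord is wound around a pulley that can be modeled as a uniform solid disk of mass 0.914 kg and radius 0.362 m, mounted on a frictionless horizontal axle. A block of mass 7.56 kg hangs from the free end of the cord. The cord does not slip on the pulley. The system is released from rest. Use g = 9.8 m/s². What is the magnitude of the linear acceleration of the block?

I = ½MR² = (1/2)(0.914)(0.362)² = 0.05989 kg·m².
Block: mg − T = ma. Pulley: TR = Iα. No-slip: a = αR, so T = (I/R²)a = 0.4570·a.
Then mg = (m + 0.4570)a, so a = (7.56)(9.8)/(7.56 + 0.4570) = 9.241 m/s².

a ≈ 9.24 m/s²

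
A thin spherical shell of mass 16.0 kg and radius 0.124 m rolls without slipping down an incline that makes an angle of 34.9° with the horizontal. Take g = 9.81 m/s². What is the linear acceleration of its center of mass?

a ≈ 3.37 m/s²

Translation along the incline: Mg sinθ − f = Ma.
Rotation about the center: fR = Iα with I = (2/3)MR². No-slip gives a = αR, so f = (I/R²)a = (2/3)M a.
Substituting: Mg sinθ = (1 + 0.6667)Ma, so a = g sinθ/(1 + 0.6667) = (9.81) sin 34.9° / 1.667 = 3.368 m/s².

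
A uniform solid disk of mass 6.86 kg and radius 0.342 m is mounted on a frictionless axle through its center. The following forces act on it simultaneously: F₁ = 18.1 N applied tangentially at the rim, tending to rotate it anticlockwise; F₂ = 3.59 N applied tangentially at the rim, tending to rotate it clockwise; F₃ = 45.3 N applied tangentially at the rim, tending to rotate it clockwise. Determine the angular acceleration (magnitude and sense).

I = ½MR² = (1/2)(6.86)(0.342)² = 0.4012 kg·m².
Taking anticlockwise as positive: τ₁ = +(18.1)(0.342) = +6.190 N·m; τ₂ = −(3.59)(0.342) = −1.228 N·m; τ₃ = −(45.3)(0.342) = −15.49 N·m.
Net torque τ = -10.53 N·m.
α = τ/I = -10.53/0.4012 = -26.25 rad/s².

α ≈ 26.2 rad/s², clockwise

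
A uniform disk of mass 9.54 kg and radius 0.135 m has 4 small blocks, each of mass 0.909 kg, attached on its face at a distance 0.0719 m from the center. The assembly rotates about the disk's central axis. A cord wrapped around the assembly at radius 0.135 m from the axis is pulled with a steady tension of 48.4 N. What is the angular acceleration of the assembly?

α ≈ 61.8 rad/s²

I_disk = ½MR² = ½(9.54)(0.135)² = 0.08693 kg·m².
I_blocks = 4·m·r² = 4(0.909)(0.0719)² = 0.01880 kg·m².
Total I = 0.1057 kg·m².
τ = F r = (48.4)(0.135) = 6.534 N·m.
α = τ/I = 6.534/0.1057 = 61.80 rad/s².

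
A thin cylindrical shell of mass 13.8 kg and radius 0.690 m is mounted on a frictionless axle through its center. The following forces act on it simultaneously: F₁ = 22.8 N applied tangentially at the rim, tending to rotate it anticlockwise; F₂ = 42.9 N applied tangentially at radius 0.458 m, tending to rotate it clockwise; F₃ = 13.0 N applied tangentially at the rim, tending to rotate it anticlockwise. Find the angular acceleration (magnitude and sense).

α ≈ 0.769 rad/s², anticlockwise

I = MR² = (13.8)(0.690)² = 6.570 kg·m².
Taking anticlockwise as positive: τ₁ = +(22.8)(0.690) = +15.73 N·m; τ₂ = −(42.9)(0.458) = −19.65 N·m; τ₃ = +(13.0)(0.690) = +8.970 N·m.
Net torque τ = 5.054 N·m.
α = τ/I = 5.054/6.570 = 0.7692 rad/s².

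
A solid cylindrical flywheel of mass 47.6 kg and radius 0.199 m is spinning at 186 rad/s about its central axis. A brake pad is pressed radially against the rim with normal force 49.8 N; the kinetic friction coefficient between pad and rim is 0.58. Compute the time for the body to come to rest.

I = ½MR² = (1/2)(47.6)(0.199)² = 0.9425 kg·m².
Friction force f = μN = (0.58)(49.8) = 28.88 N at the rim; torque magnitude τ = fR = 5.748 N·m, opposing ω.
|α| = τ/I = 5.748/0.9425 = 6.099 rad/s² (deceleration).
0 = ω₀ − |α|t ⇒ t = ω₀/|α| = 186/6.099 = 30.50 s.

t ≈ 30.5 s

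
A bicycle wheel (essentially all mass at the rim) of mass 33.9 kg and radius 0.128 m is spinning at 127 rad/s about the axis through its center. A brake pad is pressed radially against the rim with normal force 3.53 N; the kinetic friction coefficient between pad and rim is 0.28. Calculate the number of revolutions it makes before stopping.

I = MR² = (33.9)(0.128)² = 0.5554 kg·m².
Friction force f = μN = (0.28)(3.53) = 0.9884 N at the rim; torque magnitude τ = fR = 0.1265 N·m, opposing ω.
|α| = τ/I = 0.1265/0.5554 = 0.2278 rad/s² (deceleration).
ω² = ω₀² − 2|α|θ with ω = 0 ⇒ θ = ω₀²/(2|α|) = 35400 rad = 5635 rev.

≈ 5630 revolutions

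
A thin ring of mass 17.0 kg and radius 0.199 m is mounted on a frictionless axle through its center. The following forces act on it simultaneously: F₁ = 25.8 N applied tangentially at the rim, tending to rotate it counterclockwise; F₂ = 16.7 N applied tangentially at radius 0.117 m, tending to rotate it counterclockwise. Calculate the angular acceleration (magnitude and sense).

I = MR² = (17.0)(0.199)² = 0.6732 kg·m².
Taking counterclockwise as positive: τ₁ = +(25.8)(0.199) = +5.134 N·m; τ₂ = +(16.7)(0.117) = +1.954 N·m.
Net torque τ = 7.088 N·m.
α = τ/I = 7.088/0.6732 = 10.53 rad/s².

α ≈ 10.5 rad/s², counterclockwise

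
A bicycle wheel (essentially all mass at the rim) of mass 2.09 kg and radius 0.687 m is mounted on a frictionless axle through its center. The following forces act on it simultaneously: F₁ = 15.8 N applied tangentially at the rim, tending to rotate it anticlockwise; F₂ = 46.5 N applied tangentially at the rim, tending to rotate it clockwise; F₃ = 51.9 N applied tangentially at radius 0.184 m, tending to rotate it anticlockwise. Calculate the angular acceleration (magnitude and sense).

I = MR² = (2.09)(0.687)² = 0.9864 kg·m².
Taking anticlockwise as positive: τ₁ = +(15.8)(0.687) = +10.85 N·m; τ₂ = −(46.5)(0.687) = −31.95 N·m; τ₃ = +(51.9)(0.184) = +9.550 N·m.
Net torque τ = -11.54 N·m.
α = τ/I = -11.54/0.9864 = -11.70 rad/s².

α ≈ 11.7 rad/s², clockwise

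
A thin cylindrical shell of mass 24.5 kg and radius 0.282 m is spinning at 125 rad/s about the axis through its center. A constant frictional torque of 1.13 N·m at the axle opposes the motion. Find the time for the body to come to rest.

I = MR² = (24.5)(0.282)² = 1.948 kg·m².
The net torque has magnitude 1.13 N·m, opposing ω.
|α| = τ/I = 1.130/1.948 = 0.5800 rad/s² (deceleration).
0 = ω₀ − |α|t ⇒ t = ω₀/|α| = 125/0.5800 = 215.5 s.

t ≈ 216 s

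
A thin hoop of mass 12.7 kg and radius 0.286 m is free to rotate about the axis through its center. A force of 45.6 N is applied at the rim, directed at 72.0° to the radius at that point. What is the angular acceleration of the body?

I = MR² = (12.7)(0.286)² = 1.039 kg·m².
Only the tangential component produces torque: τ = F R sinθ = (45.6)(0.286) sin 72.0° = 12.40 N·m.
From τ = Iα: α = 12.40/1.039 = 11.94 rad/s².

α ≈ 11.9 rad/s²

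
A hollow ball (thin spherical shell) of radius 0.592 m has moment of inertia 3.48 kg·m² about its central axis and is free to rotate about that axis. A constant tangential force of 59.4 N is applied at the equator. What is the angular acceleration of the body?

τ = F R = (59.4)(0.592) = 35.16 N·m.
From τ = Iα: α = 35.16/3.480 = 10.10 rad/s².

α ≈ 10.1 rad/s²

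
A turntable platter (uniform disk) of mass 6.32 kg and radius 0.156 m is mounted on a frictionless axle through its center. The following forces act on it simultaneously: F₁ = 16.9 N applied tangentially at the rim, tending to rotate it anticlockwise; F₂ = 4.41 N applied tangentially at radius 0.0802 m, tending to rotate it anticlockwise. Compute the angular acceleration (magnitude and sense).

I = ½MR² = (1/2)(6.32)(0.156)² = 0.07690 kg·m².
Taking anticlockwise as positive: τ₁ = +(16.9)(0.156) = +2.636 N·m; τ₂ = +(4.41)(0.0802) = +0.3537 N·m.
Net torque τ = 2.990 N·m.
α = τ/I = 2.990/0.07690 = 38.88 rad/s².

α ≈ 38.9 rad/s², anticlockwise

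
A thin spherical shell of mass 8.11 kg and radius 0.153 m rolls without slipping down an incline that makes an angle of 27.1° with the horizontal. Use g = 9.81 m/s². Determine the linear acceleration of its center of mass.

Translation along the incline: Mg sinθ − f = Ma.
Rotation about the center: fR = Iα with I = (2/3)MR². No-slip gives a = αR, so f = (I/R²)a = (2/3)M a.
Substituting: Mg sinθ = (1 + 0.6667)Ma, so a = g sinθ/(1 + 0.6667) = (9.81) sin 27.1° / 1.667 = 2.681 m/s².

a ≈ 2.68 m/s²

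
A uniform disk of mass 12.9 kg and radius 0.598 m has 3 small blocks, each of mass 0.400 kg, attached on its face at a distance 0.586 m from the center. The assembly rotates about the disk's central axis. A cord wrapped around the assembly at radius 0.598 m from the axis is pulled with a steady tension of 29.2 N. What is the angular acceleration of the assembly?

I_disk = ½MR² = ½(12.9)(0.598)² = 2.307 kg·m².
I_blocks = 3·m·r² = 3(0.400)(0.586)² = 0.4121 kg·m².
Total I = 2.719 kg·m².
τ = F r = (29.2)(0.598) = 17.46 N·m.
α = τ/I = 17.46/2.719 = 6.423 rad/s².

α ≈ 6.42 rad/s²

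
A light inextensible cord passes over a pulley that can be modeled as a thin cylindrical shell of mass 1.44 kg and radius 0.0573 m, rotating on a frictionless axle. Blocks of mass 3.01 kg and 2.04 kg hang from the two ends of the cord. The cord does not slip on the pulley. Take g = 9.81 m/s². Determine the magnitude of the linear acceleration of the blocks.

a ≈ 1.47 m/s²

I = MR² = (1.44)(0.0573)² = 0.004728 kg·m².
Heavier block: m₁g − T₁ = m₁a. Lighter block: T₂ − m₂g = m₂a.
Pulley: (T₁ − T₂)R = Iα = I(a/R), so T₁ − T₂ = (I/R²)a = 1·M_p a = 1.440·a.
Adding the three: (m₁ − m₂)g = (m₁ + m₂ + 1.440)a, so a = (3.01 − 2.04)(9.81)/(3.01 + 2.04 + 1.440) = 1.466 m/s².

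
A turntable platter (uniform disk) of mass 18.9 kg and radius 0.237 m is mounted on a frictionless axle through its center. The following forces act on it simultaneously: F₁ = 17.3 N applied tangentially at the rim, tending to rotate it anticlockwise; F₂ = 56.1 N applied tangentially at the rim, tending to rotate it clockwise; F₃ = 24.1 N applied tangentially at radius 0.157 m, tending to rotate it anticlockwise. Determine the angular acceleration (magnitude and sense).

α ≈ 10.2 rad/s², clockwise

I = ½MR² = (1/2)(18.9)(0.237)² = 0.5308 kg·m².
Taking anticlockwise as positive: τ₁ = +(17.3)(0.237) = +4.100 N·m; τ₂ = −(56.1)(0.237) = −13.30 N·m; τ₃ = +(24.1)(0.157) = +3.784 N·m.
Net torque τ = -5.412 N·m.
α = τ/I = -5.412/0.5308 = -10.20 rad/s².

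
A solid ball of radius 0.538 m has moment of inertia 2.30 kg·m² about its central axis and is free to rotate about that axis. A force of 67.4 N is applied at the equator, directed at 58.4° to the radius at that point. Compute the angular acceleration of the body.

α ≈ 13.4 rad/s²

Only the tangential component produces torque: τ = F R sinθ = (67.4)(0.538) sin 58.4° = 30.88 N·m.
Newton's second law for rotation, τ = Iα, gives α = τ/I = 30.88/2.300 = 13.43 rad/s².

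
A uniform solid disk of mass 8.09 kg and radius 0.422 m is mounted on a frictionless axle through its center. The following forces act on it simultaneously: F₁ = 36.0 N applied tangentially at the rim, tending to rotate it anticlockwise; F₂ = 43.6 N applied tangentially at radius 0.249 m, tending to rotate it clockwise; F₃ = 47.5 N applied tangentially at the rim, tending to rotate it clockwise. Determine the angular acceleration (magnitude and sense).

α ≈ 21.8 rad/s², clockwise

I = ½MR² = (1/2)(8.09)(0.422)² = 0.7203 kg·m².
Taking anticlockwise as positive: τ₁ = +(36.0)(0.422) = +15.19 N·m; τ₂ = −(43.6)(0.249) = −10.86 N·m; τ₃ = −(47.5)(0.422) = −20.04 N·m.
Net torque τ = -15.71 N·m.
α = τ/I = -15.71/0.7203 = -21.81 rad/s².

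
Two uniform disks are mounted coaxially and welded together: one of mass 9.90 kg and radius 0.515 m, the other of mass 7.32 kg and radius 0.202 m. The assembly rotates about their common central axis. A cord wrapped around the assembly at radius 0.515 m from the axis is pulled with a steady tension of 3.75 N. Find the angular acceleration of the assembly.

I = ½M₁R₁² + ½M₂R₂² = ½(9.90)(0.515)² + ½(7.32)(0.202)² = 1.462 kg·m².
τ = F r = (3.75)(0.515) = 1.931 N·m.
α = τ/I = 1.931/1.462 = 1.321 rad/s².

α ≈ 1.32 rad/s²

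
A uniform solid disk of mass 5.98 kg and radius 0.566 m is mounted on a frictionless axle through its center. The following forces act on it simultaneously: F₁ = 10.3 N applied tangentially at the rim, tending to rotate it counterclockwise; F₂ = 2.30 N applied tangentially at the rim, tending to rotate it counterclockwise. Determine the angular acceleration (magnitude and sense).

α ≈ 7.45 rad/s², counterclockwise

I = ½MR² = (1/2)(5.98)(0.566)² = 0.9579 kg·m².
Taking counterclockwise as positive: τ₁ = +(10.3)(0.566) = +5.830 N·m; τ₂ = +(2.30)(0.566) = +1.302 N·m.
Net torque τ = 7.132 N·m.
α = τ/I = 7.132/0.9579 = 7.445 rad/s².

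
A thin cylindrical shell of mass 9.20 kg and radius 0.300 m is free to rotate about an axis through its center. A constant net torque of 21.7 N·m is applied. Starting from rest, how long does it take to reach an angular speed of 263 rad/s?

t ≈ 10.0 s

I = MR² = (9.20)(0.300)² = 0.8280 kg·m².
α = τ/I = 21.7/0.8280 = 26.21 rad/s².
ω = αt ⇒ t = ω/α = 263/26.21 = 10.04 s.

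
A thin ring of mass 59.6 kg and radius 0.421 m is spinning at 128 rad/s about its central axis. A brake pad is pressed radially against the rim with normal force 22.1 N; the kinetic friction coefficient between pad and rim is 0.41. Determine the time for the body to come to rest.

I = MR² = (59.6)(0.421)² = 10.56 kg·m².
Friction force f = μN = (0.41)(22.1) = 9.061 N at the rim; torque magnitude τ = fR = 3.815 N·m, opposing ω.
|α| = τ/I = 3.815/10.56 = 0.3611 rad/s² (deceleration).
0 = ω₀ − |α|t ⇒ t = ω₀/|α| = 128/0.3611 = 354.5 s.

t ≈ 354 s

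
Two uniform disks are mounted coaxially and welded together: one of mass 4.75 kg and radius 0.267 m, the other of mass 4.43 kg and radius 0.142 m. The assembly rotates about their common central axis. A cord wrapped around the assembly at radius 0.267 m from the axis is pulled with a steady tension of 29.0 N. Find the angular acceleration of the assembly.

I = ½M₁R₁² + ½M₂R₂² = ½(4.75)(0.267)² + ½(4.43)(0.142)² = 0.2140 kg·m².
τ = F r = (29.0)(0.267) = 7.743 N·m.
α = τ/I = 7.743/0.2140 = 36.19 rad/s².

α ≈ 36.2 rad/s²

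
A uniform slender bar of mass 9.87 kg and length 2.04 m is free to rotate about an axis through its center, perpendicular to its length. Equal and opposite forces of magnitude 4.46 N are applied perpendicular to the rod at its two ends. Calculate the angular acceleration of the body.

I = (1/12)ML² = (1/12)(9.87)(2.04)² = 3.423 kg·m².
The couple gives τ = F·(L/2) + F·(L/2) = F L = (4.46)(2.04) = 9.098 N·m.
Newton's second law for rotation, τ = Iα, gives α = τ/I = 9.098/3.423 = 2.658 rad/s².

α ≈ 2.66 rad/s²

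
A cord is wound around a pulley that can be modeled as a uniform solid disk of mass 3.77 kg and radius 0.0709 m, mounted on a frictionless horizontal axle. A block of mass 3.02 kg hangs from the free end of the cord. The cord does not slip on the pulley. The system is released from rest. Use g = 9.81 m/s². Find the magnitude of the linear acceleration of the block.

I = ½MR² = (1/2)(3.77)(0.0709)² = 0.009476 kg·m².
Block: mg − T = ma. Pulley: TR = Iα. No-slip: a = αR, so T = (I/R²)a = 1.885·a.
Then mg = (m + 1.885)a, so a = (3.02)(9.81)/(3.02 + 1.885) = 6.040 m/s².

a ≈ 6.04 m/s²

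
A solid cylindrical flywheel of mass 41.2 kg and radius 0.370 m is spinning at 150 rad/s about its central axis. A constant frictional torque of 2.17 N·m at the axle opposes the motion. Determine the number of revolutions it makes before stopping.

≈ 2330 revolutions

I = ½MR² = (1/2)(41.2)(0.370)² = 2.820 kg·m².
The net torque has magnitude 2.17 N·m, opposing ω.
|α| = τ/I = 2.170/2.820 = 0.7695 rad/s² (deceleration).
ω² = ω₀² − 2|α|θ with ω = 0 ⇒ θ = ω₀²/(2|α|) = 14620 rad = 2327 rev.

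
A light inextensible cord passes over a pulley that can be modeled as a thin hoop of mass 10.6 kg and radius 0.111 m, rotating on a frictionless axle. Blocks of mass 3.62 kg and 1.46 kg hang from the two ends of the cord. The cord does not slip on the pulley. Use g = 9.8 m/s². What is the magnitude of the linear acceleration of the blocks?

I = MR² = (10.6)(0.111)² = 0.1306 kg·m².
Heavier block: m₁g − T₁ = m₁a. Lighter block: T₂ − m₂g = m₂a.
Pulley: (T₁ − T₂)R = Iα = I(a/R), so T₁ − T₂ = (I/R²)a = 1·M_p a = 10.60·a.
Adding the three: (m₁ − m₂)g = (m₁ + m₂ + 10.60)a, so a = (3.62 − 1.46)(9.8)/(3.62 + 1.46 + 10.60) = 1.350 m/s².

a ≈ 1.35 m/s²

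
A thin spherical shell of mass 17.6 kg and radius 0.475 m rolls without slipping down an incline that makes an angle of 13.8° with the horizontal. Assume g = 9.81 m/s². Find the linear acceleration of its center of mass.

a ≈ 1.40 m/s²

Translation along the incline: Mg sinθ − f = Ma.
Rotation about the center: fR = Iα with I = (2/3)MR². No-slip gives a = αR, so f = (I/R²)a = (2/3)M a.
Substituting: Mg sinθ = (1 + 0.6667)Ma, so a = g sinθ/(1 + 0.6667) = (9.81) sin 13.8° / 1.667 = 1.404 m/s².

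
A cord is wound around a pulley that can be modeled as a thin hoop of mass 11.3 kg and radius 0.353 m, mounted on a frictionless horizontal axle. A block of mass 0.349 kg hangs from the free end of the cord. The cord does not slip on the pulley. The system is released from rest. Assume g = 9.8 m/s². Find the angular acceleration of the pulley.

I = MR² = (11.3)(0.353)² = 1.408 kg·m².
Block: mg − T = ma. Pulley: TR = Iα. No-slip: a = αR, so T = (I/R²)a = 11.30·a.
Then mg = (m + 11.30)a, so a = (0.349)(9.8)/(0.349 + 11.30) = 0.2936 m/s².
α = a/R = 0.2936/0.353 = 0.8317 rad/s².

α ≈ 0.832 rad/s²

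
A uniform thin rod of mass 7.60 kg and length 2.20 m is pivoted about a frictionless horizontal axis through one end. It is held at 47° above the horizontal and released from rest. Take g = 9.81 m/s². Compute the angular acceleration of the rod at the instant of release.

α ≈ 4.56 rad/s²

About the pivot, I = (1/3)ML² = (1/3)(7.60)(2.20)² = 12.26 kg·m².
The weight acts at the center, a distance L/2 = 1.100 m from the pivot; τ = Mg(L/2) cos 47° = 55.93 N·m.
α = τ/I = 55.93/12.26 = 4.562 rad/s².
(Equivalently α = (3g/(2L)) cos 47° = 4.562 rad/s².)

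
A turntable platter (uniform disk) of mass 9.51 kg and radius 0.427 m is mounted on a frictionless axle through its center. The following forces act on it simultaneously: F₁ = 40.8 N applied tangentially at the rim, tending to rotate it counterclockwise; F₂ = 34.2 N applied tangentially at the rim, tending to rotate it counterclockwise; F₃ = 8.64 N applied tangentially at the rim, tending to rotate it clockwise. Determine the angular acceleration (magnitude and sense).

α ≈ 32.7 rad/s², counterclockwise

I = ½MR² = (1/2)(9.51)(0.427)² = 0.8670 kg·m².
Taking counterclockwise as positive: τ₁ = +(40.8)(0.427) = +17.42 N·m; τ₂ = +(34.2)(0.427) = +14.60 N·m; τ₃ = −(8.64)(0.427) = −3.689 N·m.
Net torque τ = 28.34 N·m.
α = τ/I = 28.34/0.8670 = 32.68 rad/s².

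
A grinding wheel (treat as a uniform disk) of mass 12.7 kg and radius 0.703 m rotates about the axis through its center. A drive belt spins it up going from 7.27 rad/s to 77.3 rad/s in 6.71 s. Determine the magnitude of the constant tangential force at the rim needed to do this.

F ≈ 46.6 N

I = ½MR² = (1/2)(12.7)(0.703)² = 3.138 kg·m².
α = Δω/Δt = (77.3 − 7.27)/6.71 = 10.44 rad/s².
The required torque is τ = Iα = (3.138)(10.44) = 32.75 N·m.
A tangential force at the rim gives τ = FR, so F = τ/R = 32.75/0.703 = 46.59 N.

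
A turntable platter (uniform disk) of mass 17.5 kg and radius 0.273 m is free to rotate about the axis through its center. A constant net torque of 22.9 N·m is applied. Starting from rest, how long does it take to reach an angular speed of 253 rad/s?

t ≈ 7.20 s

I = ½MR² = (1/2)(17.5)(0.273)² = 0.6521 kg·m².
α = τ/I = 22.9/0.6521 = 35.12 rad/s².
ω = αt ⇒ t = ω/α = 253/35.12 = 7.205 s.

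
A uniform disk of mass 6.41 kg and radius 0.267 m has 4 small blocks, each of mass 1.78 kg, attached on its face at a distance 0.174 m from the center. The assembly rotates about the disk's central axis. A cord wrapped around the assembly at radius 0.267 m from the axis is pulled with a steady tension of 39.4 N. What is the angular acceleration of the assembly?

α ≈ 23.7 rad/s²

I_disk = ½MR² = ½(6.41)(0.267)² = 0.2285 kg·m².
I_blocks = 4·m·r² = 4(1.78)(0.174)² = 0.2156 kg·m².
Total I = 0.4440 kg·m².
τ = F r = (39.4)(0.267) = 10.52 N·m.
α = τ/I = 10.52/0.4440 = 23.69 rad/s².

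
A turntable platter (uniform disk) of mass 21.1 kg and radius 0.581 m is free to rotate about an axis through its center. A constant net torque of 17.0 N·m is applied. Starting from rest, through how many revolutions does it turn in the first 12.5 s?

≈ 59.4 revolutions

I = ½MR² = (1/2)(21.1)(0.581)² = 3.561 kg·m².
α = τ/I = 17.0/3.561 = 4.774 rad/s².
θ = ½αt² = ½(4.774)(12.5)² = 372.9 rad.
Revolutions = θ/(2π) = 59.35.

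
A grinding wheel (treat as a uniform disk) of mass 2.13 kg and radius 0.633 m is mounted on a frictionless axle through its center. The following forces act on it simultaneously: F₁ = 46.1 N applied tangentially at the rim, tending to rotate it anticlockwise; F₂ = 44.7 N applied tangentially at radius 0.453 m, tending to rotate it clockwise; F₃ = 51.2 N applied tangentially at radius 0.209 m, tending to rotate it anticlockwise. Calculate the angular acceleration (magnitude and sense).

I = ½MR² = (1/2)(2.13)(0.633)² = 0.4267 kg·m².
Taking anticlockwise as positive: τ₁ = +(46.1)(0.633) = +29.18 N·m; τ₂ = −(44.7)(0.453) = −20.25 N·m; τ₃ = +(51.2)(0.209) = +10.70 N·m.
Net torque τ = 19.63 N·m.
α = τ/I = 19.63/0.4267 = 46.01 rad/s².

α ≈ 46.0 rad/s², anticlockwise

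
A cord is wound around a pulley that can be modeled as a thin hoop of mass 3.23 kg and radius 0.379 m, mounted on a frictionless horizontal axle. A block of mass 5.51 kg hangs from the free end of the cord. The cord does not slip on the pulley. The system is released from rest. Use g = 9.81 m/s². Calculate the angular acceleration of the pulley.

α ≈ 16.3 rad/s²

I = MR² = (3.23)(0.379)² = 0.4640 kg·m².
Block: mg − T = ma. Pulley: TR = Iα. No-slip: a = αR, so T = (I/R²)a = 3.230·a.
Then mg = (m + 3.230)a, so a = (5.51)(9.81)/(5.51 + 3.230) = 6.185 m/s².
α = a/R = 6.185/0.379 = 16.32 rad/s².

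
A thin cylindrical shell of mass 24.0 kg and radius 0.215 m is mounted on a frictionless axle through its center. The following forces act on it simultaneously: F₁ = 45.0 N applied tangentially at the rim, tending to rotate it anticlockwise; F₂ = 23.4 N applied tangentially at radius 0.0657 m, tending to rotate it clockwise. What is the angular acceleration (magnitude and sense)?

α ≈ 7.34 rad/s², anticlockwise

I = MR² = (24.0)(0.215)² = 1.109 kg·m².
Taking anticlockwise as positive: τ₁ = +(45.0)(0.215) = +9.675 N·m; τ₂ = −(23.4)(0.0657) = −1.537 N·m.
Net torque τ = 8.138 N·m.
α = τ/I = 8.138/1.109 = 7.335 rad/s².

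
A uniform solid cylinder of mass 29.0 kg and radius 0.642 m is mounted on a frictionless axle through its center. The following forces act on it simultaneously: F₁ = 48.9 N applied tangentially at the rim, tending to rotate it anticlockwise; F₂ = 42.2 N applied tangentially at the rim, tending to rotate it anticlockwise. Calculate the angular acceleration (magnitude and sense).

α ≈ 9.79 rad/s², anticlockwise

I = ½MR² = (1/2)(29.0)(0.642)² = 5.976 kg·m².
Taking anticlockwise as positive: τ₁ = +(48.9)(0.642) = +31.39 N·m; τ₂ = +(42.2)(0.642) = +27.09 N·m.
Net torque τ = 58.49 N·m.
α = τ/I = 58.49/5.976 = 9.786 rad/s².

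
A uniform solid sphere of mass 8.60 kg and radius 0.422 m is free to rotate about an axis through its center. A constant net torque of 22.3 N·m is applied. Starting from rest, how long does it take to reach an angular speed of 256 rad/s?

I = (2/5)MR² = (2/5)(8.60)(0.422)² = 0.6126 kg·m².
α = τ/I = 22.3/0.6126 = 36.40 rad/s².
ω = αt ⇒ t = ω/α = 256/36.40 = 7.033 s.

t ≈ 7.03 s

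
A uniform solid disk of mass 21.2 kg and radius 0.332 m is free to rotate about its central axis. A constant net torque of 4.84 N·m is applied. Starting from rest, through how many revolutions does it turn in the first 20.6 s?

I = ½MR² = (1/2)(21.2)(0.332)² = 1.168 kg·m².
α = τ/I = 4.84/1.168 = 4.143 rad/s².
θ = ½αt² = ½(4.143)(20.6)² = 879.0 rad.
Revolutions = θ/(2π) = 139.9.

≈ 140 revolutions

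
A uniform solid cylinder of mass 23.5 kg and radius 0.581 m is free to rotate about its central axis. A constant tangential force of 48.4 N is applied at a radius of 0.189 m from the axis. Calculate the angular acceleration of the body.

I = ½MR² = (1/2)(23.5)(0.581)² = 3.966 kg·m².
τ = F·r = (48.4)(0.189) = 9.148 N·m.
Newton's second law for rotation, τ = Iα, gives α = τ/I = 9.148/3.966 = 2.306 rad/s².

α ≈ 2.31 rad/s²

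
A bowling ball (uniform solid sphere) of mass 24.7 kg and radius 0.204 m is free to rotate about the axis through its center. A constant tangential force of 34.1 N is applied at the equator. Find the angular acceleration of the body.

α ≈ 16.9 rad/s²

I = (2/5)MR² = (2/5)(24.7)(0.204)² = 0.4112 kg·m².
τ = F R = (34.1)(0.204) = 6.956 N·m.
Newton's second law for rotation, τ = Iα, gives α = τ/I = 6.956/0.4112 = 16.92 rad/s².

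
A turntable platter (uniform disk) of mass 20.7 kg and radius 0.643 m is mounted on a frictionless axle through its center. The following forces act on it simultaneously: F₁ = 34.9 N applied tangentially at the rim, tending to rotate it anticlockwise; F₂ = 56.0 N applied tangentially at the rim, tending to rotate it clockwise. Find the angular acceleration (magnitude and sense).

I = ½MR² = (1/2)(20.7)(0.643)² = 4.279 kg·m².
Taking anticlockwise as positive: τ₁ = +(34.9)(0.643) = +22.44 N·m; τ₂ = −(56.0)(0.643) = −36.01 N·m.
Net torque τ = -13.57 N·m.
α = τ/I = -13.57/4.279 = -3.171 rad/s².

α ≈ 3.17 rad/s², clockwise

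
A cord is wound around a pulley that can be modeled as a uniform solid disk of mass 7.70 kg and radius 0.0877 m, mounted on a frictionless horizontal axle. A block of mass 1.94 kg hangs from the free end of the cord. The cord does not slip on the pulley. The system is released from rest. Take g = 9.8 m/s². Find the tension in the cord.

I = ½MR² = (1/2)(7.70)(0.0877)² = 0.02961 kg·m².
Block: mg − T = ma. Pulley: TR = Iα. No-slip: a = αR, so T = (I/R²)a = 3.850·a.
Then mg = (m + 3.850)a, so a = (1.94)(9.8)/(1.94 + 3.850) = 3.284 m/s².
T = 3.850·a = 12.64 N.

T ≈ 12.6 N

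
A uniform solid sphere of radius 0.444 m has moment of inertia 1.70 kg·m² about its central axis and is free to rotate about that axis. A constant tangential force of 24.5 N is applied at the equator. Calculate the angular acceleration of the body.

τ = F R = (24.5)(0.444) = 10.88 N·m.
From τ = Iα: α = 10.88/1.700 = 6.399 rad/s².

α ≈ 6.40 rad/s²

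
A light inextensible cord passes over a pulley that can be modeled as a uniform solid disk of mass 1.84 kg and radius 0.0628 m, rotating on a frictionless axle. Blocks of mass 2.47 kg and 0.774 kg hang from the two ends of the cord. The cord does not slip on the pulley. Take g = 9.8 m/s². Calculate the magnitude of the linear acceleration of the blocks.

a ≈ 3.99 m/s²

I = ½MR² = (1/2)(1.84)(0.0628)² = 0.003628 kg·m².
Heavier block: m₁g − T₁ = m₁a. Lighter block: T₂ − m₂g = m₂a.
Pulley: (T₁ − T₂)R = Iα = I(a/R), so T₁ − T₂ = (I/R²)a = (1/2)M_p a = 0.9200·a.
Adding the three: (m₁ − m₂)g = (m₁ + m₂ + 0.9200)a, so a = (2.47 − 0.774)(9.8)/(2.47 + 0.774 + 0.9200) = 3.992 m/s².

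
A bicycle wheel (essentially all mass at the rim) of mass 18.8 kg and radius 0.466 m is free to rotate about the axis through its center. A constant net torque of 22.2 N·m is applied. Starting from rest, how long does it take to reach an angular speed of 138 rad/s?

I = MR² = (18.8)(0.466)² = 4.083 kg·m².
α = τ/I = 22.2/4.083 = 5.438 rad/s².
ω = αt ⇒ t = ω/α = 138/5.438 = 25.38 s.

t ≈ 25.4 s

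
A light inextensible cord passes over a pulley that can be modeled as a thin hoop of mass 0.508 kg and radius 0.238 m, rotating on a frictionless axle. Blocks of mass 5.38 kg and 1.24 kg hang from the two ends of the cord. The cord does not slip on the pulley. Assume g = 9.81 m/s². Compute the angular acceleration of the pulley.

I = MR² = (0.508)(0.238)² = 0.02878 kg·m².
Heavier block: m₁g − T₁ = m₁a. Lighter block: T₂ − m₂g = m₂a.
Pulley: (T₁ − T₂)R = Iα = I(a/R), so T₁ − T₂ = (I/R²)a = 1·M_p a = 0.5080·a.
Adding the three: (m₁ − m₂)g = (m₁ + m₂ + 0.5080)a, so a = (5.38 − 1.24)(9.81)/(5.38 + 1.24 + 0.5080) = 5.698 m/s².
α = a/R = 5.698/0.238 = 23.94 rad/s².

α ≈ 23.9 rad/s²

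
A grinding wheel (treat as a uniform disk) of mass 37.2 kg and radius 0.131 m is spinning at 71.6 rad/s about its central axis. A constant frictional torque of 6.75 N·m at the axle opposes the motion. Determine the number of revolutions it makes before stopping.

≈ 19.3 revolutions

I = ½MR² = (1/2)(37.2)(0.131)² = 0.3192 kg·m².
The net torque has magnitude 6.75 N·m, opposing ω.
|α| = τ/I = 6.750/0.3192 = 21.15 rad/s² (deceleration).
ω² = ω₀² − 2|α|θ with ω = 0 ⇒ θ = ω₀²/(2|α|) = 121.2 rad = 19.29 rev.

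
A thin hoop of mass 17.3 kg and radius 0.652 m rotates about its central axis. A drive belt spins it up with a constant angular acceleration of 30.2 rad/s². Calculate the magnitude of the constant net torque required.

τ ≈ 222 N·m

I = MR² = (17.3)(0.652)² = 7.354 kg·m².
τ = Iα = (7.354)(30.20) = 222.1 N·m.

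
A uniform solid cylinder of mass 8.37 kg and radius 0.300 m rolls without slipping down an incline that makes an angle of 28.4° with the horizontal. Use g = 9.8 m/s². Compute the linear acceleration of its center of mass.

Translation along the incline: Mg sinθ − f = Ma.
Rotation about the center: fR = Iα with I = ½MR². No-slip gives a = αR, so f = (I/R²)a = (1/2)M a.
Substituting: Mg sinθ = (1 + 0.5000)Ma, so a = g sinθ/(1 + 0.5000) = (9.8) sin 28.4° / 1.500 = 3.107 m/s².

a ≈ 3.11 m/s²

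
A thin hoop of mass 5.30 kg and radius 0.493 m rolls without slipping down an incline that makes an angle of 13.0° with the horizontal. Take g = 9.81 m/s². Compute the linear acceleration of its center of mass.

Translation along the incline: Mg sinθ − f = Ma.
Rotation about the center: fR = Iα with I = MR². No-slip gives a = αR, so f = (I/R²)a = M a.
Substituting: Mg sinθ = (1 + 1.000)Ma, so a = g sinθ/(1 + 1.000) = (9.81) sin 13.0° / 2.000 = 1.103 m/s².

a ≈ 1.10 m/s²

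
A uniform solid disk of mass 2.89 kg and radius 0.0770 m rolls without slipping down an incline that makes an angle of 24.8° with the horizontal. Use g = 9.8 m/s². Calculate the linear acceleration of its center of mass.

Translation along the incline: Mg sinθ − f = Ma.
Rotation about the center: fR = Iα with I = ½MR². No-slip gives a = αR, so f = (I/R²)a = (1/2)M a.
Substituting: Mg sinθ = (1 + 0.5000)Ma, so a = g sinθ/(1 + 0.5000) = (9.8) sin 24.8° / 1.500 = 2.740 m/s².

a ≈ 2.74 m/s²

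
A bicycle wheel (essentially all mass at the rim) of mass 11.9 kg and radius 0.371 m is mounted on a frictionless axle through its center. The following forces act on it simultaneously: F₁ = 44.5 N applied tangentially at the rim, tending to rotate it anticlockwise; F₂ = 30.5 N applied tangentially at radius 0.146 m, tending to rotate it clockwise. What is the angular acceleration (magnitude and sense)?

I = MR² = (11.9)(0.371)² = 1.638 kg·m².
Taking anticlockwise as positive: τ₁ = +(44.5)(0.371) = +16.51 N·m; τ₂ = −(30.5)(0.146) = −4.453 N·m.
Net torque τ = 12.06 N·m.
α = τ/I = 12.06/1.638 = 7.361 rad/s².

α ≈ 7.36 rad/s², anticlockwise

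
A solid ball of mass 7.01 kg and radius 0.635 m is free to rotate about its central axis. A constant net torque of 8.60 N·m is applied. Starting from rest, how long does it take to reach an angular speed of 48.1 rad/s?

I = (2/5)MR² = (2/5)(7.01)(0.635)² = 1.131 kg·m².
α = τ/I = 8.60/1.131 = 7.606 rad/s².
ω = αt ⇒ t = ω/α = 48.1/7.606 = 6.324 s.

t ≈ 6.32 s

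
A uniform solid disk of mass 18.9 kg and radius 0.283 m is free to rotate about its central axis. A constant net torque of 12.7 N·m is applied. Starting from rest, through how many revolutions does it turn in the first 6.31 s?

≈ 53.2 revolutions

I = ½MR² = (1/2)(18.9)(0.283)² = 0.7568 kg·m².
α = τ/I = 12.7/0.7568 = 16.78 rad/s².
θ = ½αt² = ½(16.78)(6.31)² = 334.1 rad.
Revolutions = θ/(2π) = 53.17.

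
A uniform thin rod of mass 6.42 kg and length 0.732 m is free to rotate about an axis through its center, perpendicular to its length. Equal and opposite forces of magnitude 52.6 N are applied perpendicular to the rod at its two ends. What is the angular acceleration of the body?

α ≈ 134 rad/s²

I = (1/12)ML² = (1/12)(6.42)(0.732)² = 0.2867 kg·m².
The couple gives τ = F·(L/2) + F·(L/2) = F L = (52.6)(0.732) = 38.50 N·m.
Newton's second law for rotation, τ = Iα, gives α = τ/I = 38.50/0.2867 = 134.3 rad/s².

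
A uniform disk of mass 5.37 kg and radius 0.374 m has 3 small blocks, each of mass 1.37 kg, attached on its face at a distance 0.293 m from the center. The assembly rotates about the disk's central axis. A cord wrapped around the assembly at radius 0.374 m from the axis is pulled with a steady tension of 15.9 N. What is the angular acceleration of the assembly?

I_disk = ½MR² = ½(5.37)(0.374)² = 0.3756 kg·m².
I_blocks = 3·m·r² = 3(1.37)(0.293)² = 0.3528 kg·m².
Total I = 0.7284 kg·m².
τ = F r = (15.9)(0.374) = 5.947 N·m.
α = τ/I = 5.947/0.7284 = 8.164 rad/s².

α ≈ 8.16 rad/s²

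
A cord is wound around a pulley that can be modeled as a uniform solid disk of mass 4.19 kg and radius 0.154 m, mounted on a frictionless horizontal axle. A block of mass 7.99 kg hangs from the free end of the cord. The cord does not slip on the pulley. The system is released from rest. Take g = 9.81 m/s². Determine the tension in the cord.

T ≈ 16.3 N

I = ½MR² = (1/2)(4.19)(0.154)² = 0.04969 kg·m².
Block: mg − T = ma. Pulley: TR = Iα. No-slip: a = αR, so T = (I/R²)a = 2.095·a.
Then mg = (m + 2.095)a, so a = (7.99)(9.81)/(7.99 + 2.095) = 7.772 m/s².
T = 2.095·a = 16.28 N.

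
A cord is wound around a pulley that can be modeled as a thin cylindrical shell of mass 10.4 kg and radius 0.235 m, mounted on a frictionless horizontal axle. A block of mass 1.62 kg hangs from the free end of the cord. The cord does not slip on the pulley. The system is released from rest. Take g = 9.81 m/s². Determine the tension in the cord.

T ≈ 13.8 N

I = MR² = (10.4)(0.235)² = 0.5743 kg·m².
Block: mg − T = ma. Pulley: TR = Iα. No-slip: a = αR, so T = (I/R²)a = 10.40·a.
Then mg = (m + 10.40)a, so a = (1.62)(9.81)/(1.62 + 10.40) = 1.322 m/s².
T = 10.40·a = 13.75 N.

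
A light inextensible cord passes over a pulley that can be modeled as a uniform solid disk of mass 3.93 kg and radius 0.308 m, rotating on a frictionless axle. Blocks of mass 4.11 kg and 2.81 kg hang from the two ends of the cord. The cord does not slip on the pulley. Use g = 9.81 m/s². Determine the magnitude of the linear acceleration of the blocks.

I = ½MR² = (1/2)(3.93)(0.308)² = 0.1864 kg·m².
Heavier block: m₁g − T₁ = m₁a. Lighter block: T₂ − m₂g = m₂a.
Pulley: (T₁ − T₂)R = Iα = I(a/R), so T₁ − T₂ = (I/R²)a = (1/2)M_p a = 1.965·a.
Adding the three: (m₁ − m₂)g = (m₁ + m₂ + 1.965)a, so a = (4.11 − 2.81)(9.81)/(4.11 + 2.81 + 1.965) = 1.435 m/s².

a ≈ 1.44 m/s²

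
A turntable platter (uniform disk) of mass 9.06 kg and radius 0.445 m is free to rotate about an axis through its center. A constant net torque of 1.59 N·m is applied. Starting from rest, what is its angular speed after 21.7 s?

ω ≈ 38.5 rad/s

I = ½MR² = (1/2)(9.06)(0.445)² = 0.8971 kg·m².
α = τ/I = 1.59/0.8971 = 1.772 rad/s².
ω = ω₀ + αt = 0 + (1.772)(21.7) = 38.46 rad/s.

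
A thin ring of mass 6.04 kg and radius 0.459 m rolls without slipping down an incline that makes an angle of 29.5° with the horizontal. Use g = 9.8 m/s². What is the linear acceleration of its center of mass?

Translation along the incline: Mg sinθ − f = Ma.
Rotation about the center: fR = Iα with I = MR². No-slip gives a = αR, so f = (I/R²)a = M a.
Substituting: Mg sinθ = (1 + 1.000)Ma, so a = g sinθ/(1 + 1.000) = (9.8) sin 29.5° / 2.000 = 2.413 m/s².

a ≈ 2.41 m/s²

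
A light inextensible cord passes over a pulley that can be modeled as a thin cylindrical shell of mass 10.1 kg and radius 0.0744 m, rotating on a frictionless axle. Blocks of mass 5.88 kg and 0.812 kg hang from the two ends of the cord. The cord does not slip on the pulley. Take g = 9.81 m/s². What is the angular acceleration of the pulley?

α ≈ 39.8 rad/s²

I = MR² = (10.1)(0.0744)² = 0.05591 kg·m².
Heavier block: m₁g − T₁ = m₁a. Lighter block: T₂ − m₂g = m₂a.
Pulley: (T₁ − T₂)R = Iα = I(a/R), so T₁ − T₂ = (I/R²)a = 1·M_p a = 10.10·a.
Adding the three: (m₁ − m₂)g = (m₁ + m₂ + 10.10)a, so a = (5.88 − 0.812)(9.81)/(5.88 + 0.812 + 10.10) = 2.961 m/s².
α = a/R = 2.961/0.0744 = 39.80 rad/s².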